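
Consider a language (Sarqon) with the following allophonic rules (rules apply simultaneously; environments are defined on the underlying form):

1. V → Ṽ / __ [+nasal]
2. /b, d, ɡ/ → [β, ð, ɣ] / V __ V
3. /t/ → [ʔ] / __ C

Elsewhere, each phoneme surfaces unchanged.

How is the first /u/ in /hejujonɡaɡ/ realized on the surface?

/u/ — between /j/ and /j/; rule 1 does not apply here → [u].

[u]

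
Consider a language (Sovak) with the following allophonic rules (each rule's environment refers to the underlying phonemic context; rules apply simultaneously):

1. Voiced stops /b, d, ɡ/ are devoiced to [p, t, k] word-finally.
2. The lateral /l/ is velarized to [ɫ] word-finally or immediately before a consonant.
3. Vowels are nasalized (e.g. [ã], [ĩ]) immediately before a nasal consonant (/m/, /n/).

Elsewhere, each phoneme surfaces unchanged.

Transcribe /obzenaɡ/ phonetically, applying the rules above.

[obzẽnak]

/o/ (word-initial) fails the environment for rule 3, so it stays [o].
/b/ — between /o/ and /z/; rule 1 does not apply here → [b].
/z/ stays [z].
/e/ (between /z/ and /n/): before a nasal consonant, so rule 3 applies → [ẽ].
/n/ — not in any rule's target class → [n].
/a/ (between /n/ and /ɡ/): rule 3 targets it, but not before a nasal consonant → unchanged [a].
/ɡ/ (word-final) occurs word-finally → [k] by rule 1.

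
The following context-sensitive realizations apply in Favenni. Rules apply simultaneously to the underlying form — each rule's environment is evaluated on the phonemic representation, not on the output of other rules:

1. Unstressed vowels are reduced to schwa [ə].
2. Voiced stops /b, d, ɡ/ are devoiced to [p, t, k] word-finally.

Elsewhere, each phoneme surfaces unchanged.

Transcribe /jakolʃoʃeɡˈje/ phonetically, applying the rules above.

[jəkəlʃəʃəɡˈje]

/a/ meets the environment for rule 1 (in an unstressed syllable) → [ə].
/o/ (between /k/ and /l/) occurs in an unstressed syllable → [ə] by rule 1.
Rule 1 applies to /o/ (between /ʃ/ and /ʃ/: in an unstressed syllable) → [ə].
/e/ — between /ʃ/ and /ɡ/, in an unstressed syllable — surfaces as [ə] (rule 1).
/ɡ/ (between /e/ and /j/): rule 2 targets it, but not word-finally → unchanged [ɡ].
/e/ (word-final) is in the target of rule 1 but the environment (in an unstressed syllable) is not met → [e].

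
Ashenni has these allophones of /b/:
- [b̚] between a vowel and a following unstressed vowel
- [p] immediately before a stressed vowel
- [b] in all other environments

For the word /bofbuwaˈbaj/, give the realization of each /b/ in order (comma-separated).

[b], [b], [p]

Occurrence 1 (position 1): no conditioning environment matches → elsewhere allophone [b].
Occurrence 2 (position 4): no conditioning environment matches → elsewhere allophone [b].
Occurrence 3 (position 8): immediately before a stressed vowel → [p].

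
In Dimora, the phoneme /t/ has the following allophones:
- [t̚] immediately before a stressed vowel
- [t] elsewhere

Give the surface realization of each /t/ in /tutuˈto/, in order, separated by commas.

Occurrence 1 (position 1): no conditioning environment matches → elsewhere allophone [t].
Occurrence 2 (position 3): no conditioning environment matches → elsewhere allophone [t].
Occurrence 3 (position 5): immediately before a stressed vowel → [t̚].

[t], [t], [t̚]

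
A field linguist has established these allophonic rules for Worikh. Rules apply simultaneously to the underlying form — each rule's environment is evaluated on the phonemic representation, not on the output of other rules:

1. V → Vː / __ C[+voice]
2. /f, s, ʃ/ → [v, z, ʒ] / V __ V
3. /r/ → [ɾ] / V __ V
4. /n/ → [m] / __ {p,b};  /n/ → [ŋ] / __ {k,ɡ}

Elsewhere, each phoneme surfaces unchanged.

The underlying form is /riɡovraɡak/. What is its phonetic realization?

/r/ (word-initial): rule 3 targets it, but not between two vowels → unchanged [r].
Rule 1 applies to /i/ (between /r/ and /ɡ/: before a voiced consonant) → [iː].
/ɡ/ (between /i/ and /o/): no rule targets it → [ɡ].
/o/ — between /ɡ/ and /v/, before a voiced consonant — surfaces as [oː] (rule 1).
/v/ stays [v].
/r/ (between /v/ and /a/) fails the environment for rule 3, so it stays [r].
Rule 1 applies to /a/ (between /r/ and /ɡ/: before a voiced consonant) → [aː].
/ɡ/ (between /a/ and /a/): no rule targets it → [ɡ].
/a/ (between /ɡ/ and /k/): rule 1 targets it, but not before a voiced consonant → unchanged [a].
/k/ (word-final) is unaffected → [k].

[riːɡoːvraːɡak]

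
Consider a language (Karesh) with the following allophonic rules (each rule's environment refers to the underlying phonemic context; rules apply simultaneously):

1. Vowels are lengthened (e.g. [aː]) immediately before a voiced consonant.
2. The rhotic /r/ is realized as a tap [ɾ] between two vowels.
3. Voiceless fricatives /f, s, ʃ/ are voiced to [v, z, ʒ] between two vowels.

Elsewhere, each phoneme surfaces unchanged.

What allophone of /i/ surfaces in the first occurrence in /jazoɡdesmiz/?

Rule 1 applies to /i/ (between /m/ and /z/: before a voiced consonant) → [iː].

[iː]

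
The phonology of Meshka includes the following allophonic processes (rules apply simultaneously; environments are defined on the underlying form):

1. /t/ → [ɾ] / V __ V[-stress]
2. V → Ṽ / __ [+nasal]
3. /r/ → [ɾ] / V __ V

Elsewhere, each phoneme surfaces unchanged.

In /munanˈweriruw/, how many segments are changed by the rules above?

Segments that undergo a rule: /u/ → [ũ] (rule 2); /a/ → [ã] (rule 2); /r/ → [ɾ] (rule 3); /r/ → [ɾ] (rule 3).
All other segments surface unchanged.

4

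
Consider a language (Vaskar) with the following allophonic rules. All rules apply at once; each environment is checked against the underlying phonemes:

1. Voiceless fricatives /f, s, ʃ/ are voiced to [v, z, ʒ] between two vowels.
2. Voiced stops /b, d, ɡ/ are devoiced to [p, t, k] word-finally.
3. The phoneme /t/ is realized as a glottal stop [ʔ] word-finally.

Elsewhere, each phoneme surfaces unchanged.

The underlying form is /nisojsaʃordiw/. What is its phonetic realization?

[nizojsaʒordiw]

/s/ — between /i/ and /o/, between two vowels — surfaces as [z] (rule 1).
/s/ (between /j/ and /a/) is in the target of rule 1 but the environment (between two vowels) is not met → [s].
Rule 1 applies to /ʃ/ (between /a/ and /o/: between two vowels) → [ʒ].
/d/ (between /r/ and /i/) is in the target of rule 2 but the environment (word-finally) is not met → [d].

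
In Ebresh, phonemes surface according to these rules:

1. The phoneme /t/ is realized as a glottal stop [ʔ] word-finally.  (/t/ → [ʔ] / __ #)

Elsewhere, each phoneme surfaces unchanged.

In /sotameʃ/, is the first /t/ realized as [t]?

/t/ (between /o/ and /a/): rule 1 targets it, but not word-finally → unchanged [t].
The actual realization is [t], which matches [t].

Yes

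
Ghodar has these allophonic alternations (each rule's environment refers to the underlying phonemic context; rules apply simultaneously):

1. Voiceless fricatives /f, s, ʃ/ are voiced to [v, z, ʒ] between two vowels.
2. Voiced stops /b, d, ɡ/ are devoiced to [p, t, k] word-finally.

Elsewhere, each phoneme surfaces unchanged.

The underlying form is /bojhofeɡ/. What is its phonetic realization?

[bojhovek]

/b/ — word-initial; rule 2 does not apply here → [b].
/o/ stays [o].
/j/ — not in any rule's target class → [j].
/h/ (between /j/ and /o/) is unaffected → [h].
/o/ (between /h/ and /f/) is unaffected → [o].
/f/ (between /o/ and /e/): between two vowels, so rule 1 applies → [v].
/e/ (between /f/ and /ɡ/) is unaffected → [e].
/ɡ/ (word-final): word-finally, so rule 2 applies → [k].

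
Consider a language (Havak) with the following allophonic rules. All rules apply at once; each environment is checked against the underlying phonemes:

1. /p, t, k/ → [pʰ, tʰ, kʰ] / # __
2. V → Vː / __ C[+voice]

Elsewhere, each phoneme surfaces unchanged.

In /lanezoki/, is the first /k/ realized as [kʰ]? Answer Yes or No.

No

/k/ (between /o/ and /i/) is in the target of rule 1 but the environment (word-initially) is not met → [k].
The actual realization is [k], not [kʰ].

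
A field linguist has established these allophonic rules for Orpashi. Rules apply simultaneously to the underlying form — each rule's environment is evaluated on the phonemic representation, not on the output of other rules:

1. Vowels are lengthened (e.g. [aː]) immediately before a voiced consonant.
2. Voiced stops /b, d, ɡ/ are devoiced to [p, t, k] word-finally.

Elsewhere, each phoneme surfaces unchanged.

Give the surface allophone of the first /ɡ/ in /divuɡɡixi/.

[ɡ]

/ɡ/ — between /u/ and /ɡ/; rule 2 does not apply here → [ɡ].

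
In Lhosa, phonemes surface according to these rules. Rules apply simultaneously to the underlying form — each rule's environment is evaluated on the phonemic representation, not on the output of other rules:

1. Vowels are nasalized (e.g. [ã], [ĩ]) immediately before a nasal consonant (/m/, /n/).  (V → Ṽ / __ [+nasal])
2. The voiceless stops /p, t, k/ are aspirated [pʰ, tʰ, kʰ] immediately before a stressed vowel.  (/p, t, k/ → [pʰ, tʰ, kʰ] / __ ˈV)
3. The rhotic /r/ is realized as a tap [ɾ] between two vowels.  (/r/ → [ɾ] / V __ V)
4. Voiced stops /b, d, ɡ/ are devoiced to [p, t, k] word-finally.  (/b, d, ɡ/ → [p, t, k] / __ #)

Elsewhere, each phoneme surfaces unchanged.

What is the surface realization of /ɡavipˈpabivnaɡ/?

[ɡavipˈpʰabivnak]

/ɡ/ (word-initial) fails the environment for rule 4, so it stays [ɡ].
/a/ (between /ɡ/ and /v/) is in the target of rule 1 but the environment (before a nasal consonant) is not met → [a].
/i/ (between /v/ and /p/) is in the target of rule 1 but the environment (before a nasal consonant) is not met → [i].
/p/ (between /i/ and /p/): rule 2 targets it, but not immediately before a stressed vowel → unchanged [p].
Rule 2 applies to /p/ (between /p/ and /a/: immediately before a stressed vowel) → [pʰ].
/a/ (between /p/ and /b/) fails the environment for rule 1, so it stays [a].
/b/ (between /a/ and /i/) is in the target of rule 4 but the environment (word-finally) is not met → [b].
/i/ — between /b/ and /v/; rule 1 does not apply here → [i].
/a/ (between /n/ and /ɡ/): rule 1 targets it, but not before a nasal consonant → unchanged [a].
/ɡ/ (word-final): word-finally, so rule 4 applies → [k].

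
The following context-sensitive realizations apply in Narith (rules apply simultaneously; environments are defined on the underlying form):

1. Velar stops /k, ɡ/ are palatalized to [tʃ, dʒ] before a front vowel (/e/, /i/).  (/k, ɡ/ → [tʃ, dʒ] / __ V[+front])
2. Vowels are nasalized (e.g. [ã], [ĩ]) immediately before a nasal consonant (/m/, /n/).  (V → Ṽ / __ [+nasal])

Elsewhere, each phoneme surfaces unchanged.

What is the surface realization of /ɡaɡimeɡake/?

/ɡ/ — word-initial; rule 1 does not apply here → [ɡ].
/a/ (between /ɡ/ and /ɡ/): rule 2 targets it, but not before a nasal consonant → unchanged [a].
/ɡ/ (between /a/ and /i/) occurs before a front vowel → [dʒ] by rule 1.
Rule 2 applies to /i/ (between /ɡ/ and /m/: before a nasal consonant) → [ĩ].
/m/ stays [m].
/e/ (between /m/ and /ɡ/): rule 2 targets it, but not before a nasal consonant → unchanged [e].
/ɡ/ (between /e/ and /a/) is in the target of rule 1 but the environment (before a front vowel) is not met → [ɡ].
/a/ — between /ɡ/ and /k/; rule 2 does not apply here → [a].
/k/ (between /a/ and /e/) occurs before a front vowel → [tʃ] by rule 1.
/e/ (word-final) fails the environment for rule 2, so it stays [e].

[ɡadʒĩmeɡatʃe]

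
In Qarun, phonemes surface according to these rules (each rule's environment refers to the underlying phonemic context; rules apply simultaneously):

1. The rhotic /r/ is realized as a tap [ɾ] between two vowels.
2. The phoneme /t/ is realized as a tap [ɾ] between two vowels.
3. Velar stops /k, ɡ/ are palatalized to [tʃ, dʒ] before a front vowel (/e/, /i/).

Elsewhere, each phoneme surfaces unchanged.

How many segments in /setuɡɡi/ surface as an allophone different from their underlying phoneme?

2

Segments that undergo a rule: /t/ → [ɾ] (rule 2); /ɡ/ → [dʒ] (rule 3).
All other segments surface unchanged.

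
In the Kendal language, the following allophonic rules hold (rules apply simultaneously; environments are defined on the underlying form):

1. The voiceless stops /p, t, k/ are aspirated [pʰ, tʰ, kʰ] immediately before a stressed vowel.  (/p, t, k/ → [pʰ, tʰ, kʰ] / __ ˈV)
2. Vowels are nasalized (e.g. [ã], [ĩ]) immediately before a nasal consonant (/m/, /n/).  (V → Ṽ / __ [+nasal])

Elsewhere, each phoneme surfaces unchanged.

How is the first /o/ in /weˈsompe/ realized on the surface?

[õ]

/o/ (between /s/ and /m/) occurs before a nasal consonant → [õ] by rule 2.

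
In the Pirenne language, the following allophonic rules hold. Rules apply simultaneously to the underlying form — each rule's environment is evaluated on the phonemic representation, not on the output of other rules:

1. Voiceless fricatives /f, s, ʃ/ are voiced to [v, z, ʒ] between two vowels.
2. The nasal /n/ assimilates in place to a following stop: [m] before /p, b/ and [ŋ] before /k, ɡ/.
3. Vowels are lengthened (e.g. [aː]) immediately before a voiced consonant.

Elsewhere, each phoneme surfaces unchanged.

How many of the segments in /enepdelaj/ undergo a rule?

Segments that undergo a rule: /e/ → [eː] (rule 3); /e/ → [eː] (rule 3); /a/ → [aː] (rule 3).
All other segments surface unchanged.

3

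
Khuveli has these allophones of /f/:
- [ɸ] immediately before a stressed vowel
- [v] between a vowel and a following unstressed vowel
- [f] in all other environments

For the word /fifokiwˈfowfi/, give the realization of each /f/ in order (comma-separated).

[f], [v], [ɸ], [f]

Occurrence 1 (position 1): no conditioning environment matches → elsewhere allophone [f].
Occurrence 2 (position 3): between a vowel and a following unstressed vowel → [v].
Occurrence 3 (position 8): immediately before a stressed vowel → [ɸ].
Occurrence 4 (position 11): no conditioning environment matches → elsewhere allophone [f].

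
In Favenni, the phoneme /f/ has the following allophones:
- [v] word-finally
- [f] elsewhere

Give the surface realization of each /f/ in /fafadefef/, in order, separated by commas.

Occurrence 1 (position 1): no conditioning environment matches → elsewhere allophone [f].
Occurrence 2 (position 3): no conditioning environment matches → elsewhere allophone [f].
Occurrence 3 (position 7): no conditioning environment matches → elsewhere allophone [f].
Occurrence 4 (position 9): word-finally → [v].

[f], [f], [f], [v]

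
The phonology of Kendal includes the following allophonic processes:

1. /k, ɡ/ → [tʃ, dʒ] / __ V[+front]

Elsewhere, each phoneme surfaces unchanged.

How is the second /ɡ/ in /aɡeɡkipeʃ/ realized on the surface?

[ɡ]

/ɡ/ (between /e/ and /k/) fails the environment for rule 1, so it stays [ɡ].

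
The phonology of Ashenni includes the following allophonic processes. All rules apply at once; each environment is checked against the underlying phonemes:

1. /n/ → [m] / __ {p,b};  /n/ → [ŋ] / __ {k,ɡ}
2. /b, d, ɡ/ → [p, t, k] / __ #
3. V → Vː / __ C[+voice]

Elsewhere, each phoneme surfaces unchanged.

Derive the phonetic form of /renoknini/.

[reːnokniːni]

/r/ — not in any rule's target class → [r].
/e/ meets the environment for rule 3 (before a voiced consonant) → [eː].
/n/ (between /e/ and /o/): rule 1 targets it, but not before a labial or velar stop → unchanged [n].
/o/ — between /n/ and /k/; rule 3 does not apply here → [o].
/k/ (between /o/ and /n/): no rule targets it → [k].
/n/ (between /k/ and /i/): rule 1 targets it, but not before a labial or velar stop → unchanged [n].
/i/ meets the environment for rule 3 (before a voiced consonant) → [iː].
/n/ (between /i/ and /i/) is in the target of rule 1 but the environment (before a labial or velar stop) is not met → [n].
/i/ (word-final) fails the environment for rule 3, so it stays [i].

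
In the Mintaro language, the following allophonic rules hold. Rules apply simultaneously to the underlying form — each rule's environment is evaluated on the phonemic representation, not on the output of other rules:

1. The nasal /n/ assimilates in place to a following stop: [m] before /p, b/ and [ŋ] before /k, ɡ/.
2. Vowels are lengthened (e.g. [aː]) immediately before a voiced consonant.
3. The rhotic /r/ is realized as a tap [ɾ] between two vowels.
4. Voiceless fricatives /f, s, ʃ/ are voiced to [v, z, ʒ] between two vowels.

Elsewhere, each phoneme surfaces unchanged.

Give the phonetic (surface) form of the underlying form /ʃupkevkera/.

[ʃupkeːvkeːɾa]

/ʃ/ — word-initial; rule 4 does not apply here → [ʃ].
/u/ (between /ʃ/ and /p/) fails the environment for rule 2, so it stays [u].
/p/ (between /u/ and /k/) is unaffected → [p].
/k/ — not in any rule's target class → [k].
Rule 2 applies to /e/ (between /k/ and /v/: before a voiced consonant) → [eː].
/v/ stays [v].
/k/ (between /v/ and /e/): no rule targets it → [k].
/e/ — between /k/ and /r/, before a voiced consonant — surfaces as [eː] (rule 2).
/r/ — between /e/ and /a/, between two vowels — surfaces as [ɾ] (rule 3).
/a/ (word-final) fails the environment for rule 2, so it stays [a].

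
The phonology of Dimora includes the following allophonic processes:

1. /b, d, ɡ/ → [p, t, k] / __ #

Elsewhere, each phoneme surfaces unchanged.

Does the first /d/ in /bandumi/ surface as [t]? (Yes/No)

/d/ (between /n/ and /u/) is in the target of rule 1 but the environment (word-finally) is not met → [d].
The actual realization is [d], not [t].

No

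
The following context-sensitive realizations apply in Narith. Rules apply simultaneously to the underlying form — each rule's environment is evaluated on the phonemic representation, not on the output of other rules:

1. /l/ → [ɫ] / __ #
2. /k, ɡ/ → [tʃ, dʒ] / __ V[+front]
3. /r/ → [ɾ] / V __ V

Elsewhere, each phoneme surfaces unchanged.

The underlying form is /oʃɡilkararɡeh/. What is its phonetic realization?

[oʃdʒilkaɾardʒeh]

/o/ — not in any rule's target class → [o].
/ʃ/ (between /o/ and /ɡ/): no rule targets it → [ʃ].
/ɡ/ (between /ʃ/ and /i/): before a front vowel, so rule 2 applies → [dʒ].
/i/ (between /ɡ/ and /l/) is unaffected → [i].
/l/ — between /i/ and /k/; rule 1 does not apply here → [l].
/k/ — between /l/ and /a/; rule 2 does not apply here → [k].
/a/ (between /k/ and /r/): no rule targets it → [a].
/r/ meets the environment for rule 3 (between two vowels) → [ɾ].
/a/ stays [a].
/r/ (between /a/ and /ɡ/) is in the target of rule 3 but the environment (between two vowels) is not met → [r].
/ɡ/ meets the environment for rule 2 (before a front vowel) → [dʒ].
/e/ stays [e].
/h/ — not in any rule's target class → [h].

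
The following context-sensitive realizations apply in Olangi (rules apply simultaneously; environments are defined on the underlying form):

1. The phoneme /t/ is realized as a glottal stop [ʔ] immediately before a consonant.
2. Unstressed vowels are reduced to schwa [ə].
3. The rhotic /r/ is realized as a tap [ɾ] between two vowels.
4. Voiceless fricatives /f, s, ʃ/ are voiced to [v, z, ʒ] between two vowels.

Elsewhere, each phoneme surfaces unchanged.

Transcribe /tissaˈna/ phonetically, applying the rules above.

/t/ (word-initial) fails the environment for rule 1, so it stays [t].
/i/ (between /t/ and /s/): in an unstressed syllable, so rule 2 applies → [ə].
/s/ (between /i/ and /s/) is in the target of rule 4 but the environment (between two vowels) is not met → [s].
/s/ (between /s/ and /a/): rule 4 targets it, but not between two vowels → unchanged [s].
Rule 2 applies to /a/ (between /s/ and /n/: in an unstressed syllable) → [ə].
/n/ (between /a/ and /a/) is unaffected → [n].
/a/ (word-final) fails the environment for rule 2, so it stays [a].

[təssəˈna]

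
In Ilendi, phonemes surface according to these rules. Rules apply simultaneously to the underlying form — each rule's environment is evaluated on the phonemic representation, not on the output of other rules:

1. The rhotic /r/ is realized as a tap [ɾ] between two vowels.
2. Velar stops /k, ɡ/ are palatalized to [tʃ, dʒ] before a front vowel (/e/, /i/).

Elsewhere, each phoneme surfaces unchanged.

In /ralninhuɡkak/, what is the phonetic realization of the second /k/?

/k/ (word-final): rule 2 targets it, but not before a front vowel → unchanged [k].

[k]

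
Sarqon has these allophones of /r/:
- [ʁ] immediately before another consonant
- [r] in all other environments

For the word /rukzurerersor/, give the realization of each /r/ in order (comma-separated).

Occurrence 1 (position 1): no conditioning environment matches → elsewhere allophone [r].
Occurrence 2 (position 6): no conditioning environment matches → elsewhere allophone [r].
Occurrence 3 (position 8): no conditioning environment matches → elsewhere allophone [r].
Occurrence 4 (position 10): immediately before another consonant → [ʁ].
Occurrence 5 (position 13): no conditioning environment matches → elsewhere allophone [r].

[r], [r], [r], [ʁ], [r]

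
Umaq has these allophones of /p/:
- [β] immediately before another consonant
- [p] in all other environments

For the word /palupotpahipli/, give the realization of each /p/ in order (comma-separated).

[p], [p], [p], [β]

Occurrence 1 (position 1): no conditioning environment matches → elsewhere allophone [p].
Occurrence 2 (position 5): no conditioning environment matches → elsewhere allophone [p].
Occurrence 3 (position 8): no conditioning environment matches → elsewhere allophone [p].
Occurrence 4 (position 12): immediately before another consonant → [β].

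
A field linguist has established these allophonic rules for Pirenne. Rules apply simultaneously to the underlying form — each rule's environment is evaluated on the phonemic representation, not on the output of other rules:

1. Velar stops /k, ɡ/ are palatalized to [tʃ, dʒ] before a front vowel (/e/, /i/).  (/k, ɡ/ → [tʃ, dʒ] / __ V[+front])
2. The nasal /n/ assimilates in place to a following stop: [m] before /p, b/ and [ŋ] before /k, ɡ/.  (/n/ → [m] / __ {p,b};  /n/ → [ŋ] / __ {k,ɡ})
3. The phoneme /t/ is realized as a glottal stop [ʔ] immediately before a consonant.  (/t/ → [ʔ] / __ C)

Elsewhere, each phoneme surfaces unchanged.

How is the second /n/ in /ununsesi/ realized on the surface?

/n/ (between /u/ and /s/) is in the target of rule 2 but the environment (before a labial or velar stop) is not met → [n].

[n]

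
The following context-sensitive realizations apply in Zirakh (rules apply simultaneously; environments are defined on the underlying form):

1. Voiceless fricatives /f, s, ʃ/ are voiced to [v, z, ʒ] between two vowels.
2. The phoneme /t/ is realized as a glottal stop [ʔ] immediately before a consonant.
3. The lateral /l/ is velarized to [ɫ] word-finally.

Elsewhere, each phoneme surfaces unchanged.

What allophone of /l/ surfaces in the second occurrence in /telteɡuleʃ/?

[l]

/l/ (between /u/ and /e/): rule 3 targets it, but not word-finally → unchanged [l].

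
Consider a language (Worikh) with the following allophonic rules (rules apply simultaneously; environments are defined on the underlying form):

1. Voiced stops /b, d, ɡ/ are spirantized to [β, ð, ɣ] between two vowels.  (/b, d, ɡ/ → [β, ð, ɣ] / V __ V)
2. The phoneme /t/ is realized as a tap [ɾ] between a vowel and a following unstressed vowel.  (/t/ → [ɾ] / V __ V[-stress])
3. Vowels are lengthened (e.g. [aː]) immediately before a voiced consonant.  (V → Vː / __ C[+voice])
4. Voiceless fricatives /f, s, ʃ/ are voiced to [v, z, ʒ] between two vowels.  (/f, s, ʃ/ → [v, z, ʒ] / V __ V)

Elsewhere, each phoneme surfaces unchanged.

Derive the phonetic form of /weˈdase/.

[weːˈðaze]

/w/ stays [w].
/e/ meets the environment for rule 3 (before a voiced consonant) → [eː].
/d/ meets the environment for rule 1 (between two vowels) → [ð].
/a/ — between /d/ and /s/; rule 3 does not apply here → [a].
/s/ (between /a/ and /e/) occurs between two vowels → [z] by rule 4.
/e/ (word-final) is in the target of rule 3 but the environment (before a voiced consonant) is not met → [e].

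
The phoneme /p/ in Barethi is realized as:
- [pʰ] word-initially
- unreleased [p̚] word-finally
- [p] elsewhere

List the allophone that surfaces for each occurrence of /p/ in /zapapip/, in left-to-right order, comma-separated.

[p], [p], [p̚]

Occurrence 1 (position 3): no conditioning environment matches → elsewhere allophone [p].
Occurrence 2 (position 5): no conditioning environment matches → elsewhere allophone [p].
Occurrence 3 (position 7): word-finally → [p̚].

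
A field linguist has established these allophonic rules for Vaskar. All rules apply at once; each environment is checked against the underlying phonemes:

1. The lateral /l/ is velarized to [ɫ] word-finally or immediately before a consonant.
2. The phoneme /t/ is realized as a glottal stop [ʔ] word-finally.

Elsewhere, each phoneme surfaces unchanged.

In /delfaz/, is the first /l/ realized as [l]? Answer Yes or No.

/l/ (between /e/ and /f/): word-finally or immediately before a consonant, so rule 1 applies → [ɫ].
The actual realization is [ɫ], not [l].

No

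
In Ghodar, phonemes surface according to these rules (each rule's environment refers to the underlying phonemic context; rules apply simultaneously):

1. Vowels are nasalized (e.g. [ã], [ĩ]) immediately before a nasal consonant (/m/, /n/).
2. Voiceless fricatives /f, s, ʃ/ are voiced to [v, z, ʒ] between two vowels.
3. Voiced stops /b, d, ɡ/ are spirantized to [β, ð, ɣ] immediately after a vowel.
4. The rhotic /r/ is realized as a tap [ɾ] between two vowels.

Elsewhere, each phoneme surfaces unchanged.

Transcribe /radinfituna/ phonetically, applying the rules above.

[raðĩnfitũna]

/r/ (word-initial) is in the target of rule 4 but the environment (between two vowels) is not met → [r].
/a/ — between /r/ and /d/; rule 1 does not apply here → [a].
/d/ (between /a/ and /i/): immediately after a vowel, so rule 3 applies → [ð].
Rule 1 applies to /i/ (between /d/ and /n/: before a nasal consonant) → [ĩ].
/n/ (between /i/ and /f/): no rule targets it → [n].
/f/ (between /n/ and /i/): rule 2 targets it, but not between two vowels → unchanged [f].
/i/ — between /f/ and /t/; rule 1 does not apply here → [i].
/t/ (between /i/ and /u/): no rule targets it → [t].
/u/ (between /t/ and /n/) occurs before a nasal consonant → [ũ] by rule 1.
/n/ stays [n].
/a/ (word-final) is in the target of rule 1 but the environment (before a nasal consonant) is not met → [a].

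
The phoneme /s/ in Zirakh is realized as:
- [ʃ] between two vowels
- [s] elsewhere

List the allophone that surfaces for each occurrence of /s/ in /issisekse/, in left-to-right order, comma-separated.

Occurrence 1 (position 2): no conditioning environment matches → elsewhere allophone [s].
Occurrence 2 (position 3): no conditioning environment matches → elsewhere allophone [s].
Occurrence 3 (position 5): between two vowels → [ʃ].
Occurrence 4 (position 8): no conditioning environment matches → elsewhere allophone [s].

[s], [s], [ʃ], [s]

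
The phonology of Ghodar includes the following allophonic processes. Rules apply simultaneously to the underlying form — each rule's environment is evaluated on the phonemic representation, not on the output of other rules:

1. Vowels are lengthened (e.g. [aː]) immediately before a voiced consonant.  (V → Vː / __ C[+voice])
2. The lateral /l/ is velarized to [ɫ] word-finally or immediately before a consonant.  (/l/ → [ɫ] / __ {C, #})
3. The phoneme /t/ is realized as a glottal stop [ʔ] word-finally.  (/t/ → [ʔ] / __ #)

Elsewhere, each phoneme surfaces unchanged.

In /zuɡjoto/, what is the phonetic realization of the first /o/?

[o]

/o/ — between /j/ and /t/; rule 1 does not apply here → [o].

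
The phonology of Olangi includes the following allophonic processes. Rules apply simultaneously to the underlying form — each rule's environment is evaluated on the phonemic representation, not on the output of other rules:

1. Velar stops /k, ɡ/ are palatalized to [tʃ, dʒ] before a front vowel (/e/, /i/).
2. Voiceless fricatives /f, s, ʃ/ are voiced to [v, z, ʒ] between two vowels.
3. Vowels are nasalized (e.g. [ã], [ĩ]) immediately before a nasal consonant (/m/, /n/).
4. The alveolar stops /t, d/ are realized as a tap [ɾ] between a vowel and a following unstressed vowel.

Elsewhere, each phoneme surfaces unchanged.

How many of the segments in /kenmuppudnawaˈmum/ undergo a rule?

Segments that undergo a rule: /k/ → [tʃ] (rule 1); /e/ → [ẽ] (rule 3); /a/ → [ã] (rule 3); /u/ → [ũ] (rule 3).
All other segments surface unchanged.

4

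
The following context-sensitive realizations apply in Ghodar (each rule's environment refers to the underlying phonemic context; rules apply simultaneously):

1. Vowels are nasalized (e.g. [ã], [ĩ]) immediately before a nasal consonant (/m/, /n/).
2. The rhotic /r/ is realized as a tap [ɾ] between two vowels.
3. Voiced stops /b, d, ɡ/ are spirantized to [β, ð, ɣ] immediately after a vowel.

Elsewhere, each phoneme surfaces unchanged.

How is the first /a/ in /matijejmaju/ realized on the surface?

/a/ — between /m/ and /t/; rule 1 does not apply here → [a].

[a]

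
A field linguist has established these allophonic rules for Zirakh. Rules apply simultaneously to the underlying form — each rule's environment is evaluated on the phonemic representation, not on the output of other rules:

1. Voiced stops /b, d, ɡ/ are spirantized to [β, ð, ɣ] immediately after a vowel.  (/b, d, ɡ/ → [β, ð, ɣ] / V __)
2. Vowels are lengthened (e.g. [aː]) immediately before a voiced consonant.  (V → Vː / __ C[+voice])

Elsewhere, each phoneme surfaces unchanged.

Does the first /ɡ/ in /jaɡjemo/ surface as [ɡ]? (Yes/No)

/ɡ/ — between /a/ and /j/, immediately after a vowel — surfaces as [ɣ] (rule 1).
The actual realization is [ɣ], not [ɡ].

No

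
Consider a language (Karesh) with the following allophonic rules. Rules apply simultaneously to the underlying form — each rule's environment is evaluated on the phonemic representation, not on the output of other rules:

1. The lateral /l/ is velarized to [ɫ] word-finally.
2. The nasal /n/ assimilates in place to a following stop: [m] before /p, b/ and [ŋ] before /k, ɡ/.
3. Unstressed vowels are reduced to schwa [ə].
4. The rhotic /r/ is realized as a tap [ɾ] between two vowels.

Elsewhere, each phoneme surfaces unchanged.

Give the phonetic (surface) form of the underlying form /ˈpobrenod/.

[ˈpobrənəd]

/p/ (word-initial) is unaffected → [p].
/o/ — between /p/ and /b/; rule 3 does not apply here → [o].
/b/ stays [b].
/r/ (between /b/ and /e/) is in the target of rule 4 but the environment (between two vowels) is not met → [r].
/e/ (between /r/ and /n/): in an unstressed syllable, so rule 3 applies → [ə].
/n/ (between /e/ and /o/) fails the environment for rule 2, so it stays [n].
Rule 3 applies to /o/ (between /n/ and /d/: in an unstressed syllable) → [ə].
/d/ — not in any rule's target class → [d].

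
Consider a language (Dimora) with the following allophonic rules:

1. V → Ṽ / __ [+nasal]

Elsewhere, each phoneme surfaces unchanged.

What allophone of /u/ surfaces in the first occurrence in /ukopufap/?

[u]

/u/ — word-initial; rule 1 does not apply here → [u].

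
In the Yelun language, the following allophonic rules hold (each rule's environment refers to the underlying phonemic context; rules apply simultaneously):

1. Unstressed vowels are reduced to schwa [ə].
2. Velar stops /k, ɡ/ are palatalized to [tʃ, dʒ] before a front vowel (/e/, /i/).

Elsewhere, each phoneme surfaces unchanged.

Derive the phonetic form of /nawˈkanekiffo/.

[nəwˈkanətʃəffə]

/a/ (between /n/ and /w/) occurs in an unstressed syllable → [ə] by rule 1.
/k/ (between /w/ and /a/) fails the environment for rule 2, so it stays [k].
/a/ (between /k/ and /n/): rule 1 targets it, but not in an unstressed syllable → unchanged [a].
/e/ meets the environment for rule 1 (in an unstressed syllable) → [ə].
Rule 2 applies to /k/ (between /e/ and /i/: before a front vowel) → [tʃ].
/i/ (between /k/ and /f/): in an unstressed syllable, so rule 1 applies → [ə].
/o/ (word-final) occurs in an unstressed syllable → [ə] by rule 1.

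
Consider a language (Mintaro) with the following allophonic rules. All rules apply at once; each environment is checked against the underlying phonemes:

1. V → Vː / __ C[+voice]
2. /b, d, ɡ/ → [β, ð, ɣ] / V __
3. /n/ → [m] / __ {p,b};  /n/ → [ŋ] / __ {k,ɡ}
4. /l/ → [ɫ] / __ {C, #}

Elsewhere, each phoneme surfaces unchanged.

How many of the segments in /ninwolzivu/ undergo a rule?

4

Segments that undergo a rule: /i/ → [iː] (rule 1); /o/ → [oː] (rule 1); /l/ → [ɫ] (rule 4); /i/ → [iː] (rule 1).
All other segments surface unchanged.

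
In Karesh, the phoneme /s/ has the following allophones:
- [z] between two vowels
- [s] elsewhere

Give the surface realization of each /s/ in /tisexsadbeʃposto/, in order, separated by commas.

Occurrence 1 (position 3): between two vowels → [z].
Occurrence 2 (position 6): no conditioning environment matches → elsewhere allophone [s].
Occurrence 3 (position 14): no conditioning environment matches → elsewhere allophone [s].

[z], [s], [s]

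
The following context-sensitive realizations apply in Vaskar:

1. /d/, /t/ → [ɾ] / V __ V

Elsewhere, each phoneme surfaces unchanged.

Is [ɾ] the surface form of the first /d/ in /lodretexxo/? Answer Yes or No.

No

/d/ (between /o/ and /r/): rule 1 targets it, but not between two vowels → unchanged [d].
The actual realization is [d], not [ɾ].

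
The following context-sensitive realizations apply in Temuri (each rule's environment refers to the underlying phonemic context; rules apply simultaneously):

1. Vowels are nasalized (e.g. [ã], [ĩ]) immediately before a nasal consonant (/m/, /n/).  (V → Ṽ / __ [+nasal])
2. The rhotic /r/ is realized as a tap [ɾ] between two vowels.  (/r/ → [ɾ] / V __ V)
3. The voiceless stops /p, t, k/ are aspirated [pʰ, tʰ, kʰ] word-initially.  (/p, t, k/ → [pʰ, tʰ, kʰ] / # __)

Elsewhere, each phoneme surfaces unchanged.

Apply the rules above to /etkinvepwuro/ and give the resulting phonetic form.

/e/ (word-initial) fails the environment for rule 1, so it stays [e].
/t/ (between /e/ and /k/) fails the environment for rule 3, so it stays [t].
/k/ (between /t/ and /i/) fails the environment for rule 3, so it stays [k].
/i/ (between /k/ and /n/) occurs before a nasal consonant → [ĩ] by rule 1.
/n/ (between /i/ and /v/): no rule targets it → [n].
/v/ (between /n/ and /e/) is unaffected → [v].
/e/ (between /v/ and /p/): rule 1 targets it, but not before a nasal consonant → unchanged [e].
/p/ — between /e/ and /w/; rule 3 does not apply here → [p].
/w/ (between /p/ and /u/): no rule targets it → [w].
/u/ (between /w/ and /r/) is in the target of rule 1 but the environment (before a nasal consonant) is not met → [u].
Rule 2 applies to /r/ (between /u/ and /o/: between two vowels) → [ɾ].
/o/ — word-final; rule 1 does not apply here → [o].

[etkĩnvepwuɾo]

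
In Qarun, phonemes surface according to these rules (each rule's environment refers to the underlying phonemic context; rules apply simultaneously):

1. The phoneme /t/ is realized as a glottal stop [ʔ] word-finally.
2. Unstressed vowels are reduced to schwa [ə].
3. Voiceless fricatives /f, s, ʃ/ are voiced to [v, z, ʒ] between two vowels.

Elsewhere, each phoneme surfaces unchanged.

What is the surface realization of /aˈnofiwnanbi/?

/a/ — word-initial, in an unstressed syllable — surfaces as [ə] (rule 2).
/n/ — not in any rule's target class → [n].
/o/ — between /n/ and /f/; rule 2 does not apply here → [o].
/f/ (between /o/ and /i/): between two vowels, so rule 3 applies → [v].
/i/ meets the environment for rule 2 (in an unstressed syllable) → [ə].
/w/ (between /i/ and /n/) is unaffected → [w].
/n/ stays [n].
/a/ (between /n/ and /n/) occurs in an unstressed syllable → [ə] by rule 2.
/n/ (between /a/ and /b/) is unaffected → [n].
/b/ stays [b].
/i/ — word-final, in an unstressed syllable — surfaces as [ə] (rule 2).

[əˈnovəwnənbə]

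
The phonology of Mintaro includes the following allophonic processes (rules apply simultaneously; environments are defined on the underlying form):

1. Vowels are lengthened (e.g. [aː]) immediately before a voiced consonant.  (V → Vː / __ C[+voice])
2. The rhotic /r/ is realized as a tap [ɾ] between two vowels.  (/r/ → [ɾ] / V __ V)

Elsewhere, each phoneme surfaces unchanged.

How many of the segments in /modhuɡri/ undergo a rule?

2

Segments that undergo a rule: /o/ → [oː] (rule 1); /u/ → [uː] (rule 1).
All other segments surface unchanged.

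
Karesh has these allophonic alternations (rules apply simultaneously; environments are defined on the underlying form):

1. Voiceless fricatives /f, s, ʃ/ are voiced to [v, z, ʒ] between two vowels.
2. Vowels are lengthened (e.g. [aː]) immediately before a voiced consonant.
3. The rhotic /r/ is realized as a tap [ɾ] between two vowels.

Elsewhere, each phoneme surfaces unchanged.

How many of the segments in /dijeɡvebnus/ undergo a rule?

Segments that undergo a rule: /i/ → [iː] (rule 2); /e/ → [eː] (rule 2); /e/ → [eː] (rule 2).
All other segments surface unchanged.

3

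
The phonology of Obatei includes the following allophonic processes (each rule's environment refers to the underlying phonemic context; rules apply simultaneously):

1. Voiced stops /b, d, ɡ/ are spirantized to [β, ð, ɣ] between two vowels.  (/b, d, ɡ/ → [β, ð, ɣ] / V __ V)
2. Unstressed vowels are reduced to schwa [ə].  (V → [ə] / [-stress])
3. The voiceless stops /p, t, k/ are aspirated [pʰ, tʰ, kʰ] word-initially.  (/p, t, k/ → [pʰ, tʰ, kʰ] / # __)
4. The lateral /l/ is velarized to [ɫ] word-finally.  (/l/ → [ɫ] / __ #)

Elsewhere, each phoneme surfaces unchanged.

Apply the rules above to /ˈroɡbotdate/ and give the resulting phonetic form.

/r/ (word-initial): no rule targets it → [r].
/o/ (between /r/ and /ɡ/) is in the target of rule 2 but the environment (in an unstressed syllable) is not met → [o].
/ɡ/ (between /o/ and /b/): rule 1 targets it, but not between two vowels → unchanged [ɡ].
/b/ — between /ɡ/ and /o/; rule 1 does not apply here → [b].
Rule 2 applies to /o/ (between /b/ and /t/: in an unstressed syllable) → [ə].
/t/ (between /o/ and /d/): rule 3 targets it, but not word-initially → unchanged [t].
/d/ (between /t/ and /a/): rule 1 targets it, but not between two vowels → unchanged [d].
Rule 2 applies to /a/ (between /d/ and /t/: in an unstressed syllable) → [ə].
/t/ — between /a/ and /e/; rule 3 does not apply here → [t].
Rule 2 applies to /e/ (word-final: in an unstressed syllable) → [ə].

[ˈroɡbətdətə]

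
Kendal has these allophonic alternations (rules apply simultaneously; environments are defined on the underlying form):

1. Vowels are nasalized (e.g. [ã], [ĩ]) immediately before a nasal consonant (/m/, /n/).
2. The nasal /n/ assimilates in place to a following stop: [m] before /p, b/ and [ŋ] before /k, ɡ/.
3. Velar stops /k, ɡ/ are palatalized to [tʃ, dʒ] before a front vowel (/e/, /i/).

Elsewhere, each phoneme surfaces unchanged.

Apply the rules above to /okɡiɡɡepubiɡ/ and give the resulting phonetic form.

[okdʒiɡdʒepubiɡ]

/o/ (word-initial) is in the target of rule 1 but the environment (before a nasal consonant) is not met → [o].
/k/ (between /o/ and /ɡ/): rule 3 targets it, but not before a front vowel → unchanged [k].
/ɡ/ meets the environment for rule 3 (before a front vowel) → [dʒ].
/i/ (between /ɡ/ and /ɡ/) is in the target of rule 1 but the environment (before a nasal consonant) is not met → [i].
/ɡ/ (between /i/ and /ɡ/) is in the target of rule 3 but the environment (before a front vowel) is not met → [ɡ].
/ɡ/ (between /ɡ/ and /e/): before a front vowel, so rule 3 applies → [dʒ].
/e/ (between /ɡ/ and /p/): rule 1 targets it, but not before a nasal consonant → unchanged [e].
/p/ stays [p].
/u/ (between /p/ and /b/): rule 1 targets it, but not before a nasal consonant → unchanged [u].
/b/ (between /u/ and /i/) is unaffected → [b].
/i/ (between /b/ and /ɡ/): rule 1 targets it, but not before a nasal consonant → unchanged [i].
/ɡ/ — word-final; rule 3 does not apply here → [ɡ].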